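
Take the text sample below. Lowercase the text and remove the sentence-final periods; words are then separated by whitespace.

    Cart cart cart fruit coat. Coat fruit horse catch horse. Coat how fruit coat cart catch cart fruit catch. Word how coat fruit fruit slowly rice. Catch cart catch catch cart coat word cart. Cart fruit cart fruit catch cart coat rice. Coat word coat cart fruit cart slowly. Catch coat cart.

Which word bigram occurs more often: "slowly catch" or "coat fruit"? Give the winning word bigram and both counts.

"coat fruit" (2 vs 1)

"slowly catch": 1 occurrence
"coat fruit": 2 occurrences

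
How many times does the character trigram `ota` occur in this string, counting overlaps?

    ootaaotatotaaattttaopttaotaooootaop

5

Sliding a length-3 window over the 35 characters (33 positions):
  position 2–4: ota
  position 6–8: ota
  position 10–12: ota
  position 25–27: ota
  position 31–33: ota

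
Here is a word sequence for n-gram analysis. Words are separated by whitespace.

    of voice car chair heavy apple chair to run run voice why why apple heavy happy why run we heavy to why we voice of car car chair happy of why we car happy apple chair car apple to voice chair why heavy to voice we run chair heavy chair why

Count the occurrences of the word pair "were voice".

Scanning the 50 overlapping bigram windows for "were voice":
  (none found)

0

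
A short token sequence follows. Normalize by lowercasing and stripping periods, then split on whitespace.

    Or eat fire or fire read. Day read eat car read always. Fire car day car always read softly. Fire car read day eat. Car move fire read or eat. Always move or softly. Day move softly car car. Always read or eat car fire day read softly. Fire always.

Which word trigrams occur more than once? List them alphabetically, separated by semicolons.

car always read; read or eat; read softly fire

Trigram counts meeting the condition (more than once):
  car always read: 2
  read or eat: 2
  read softly fire: 2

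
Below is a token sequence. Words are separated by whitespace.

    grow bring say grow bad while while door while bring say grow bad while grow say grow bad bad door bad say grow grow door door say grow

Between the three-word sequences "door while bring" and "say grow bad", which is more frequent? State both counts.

"say grow bad" (3 vs 1)

"door while bring": 1 occurrence
"say grow bad": 3 occurrences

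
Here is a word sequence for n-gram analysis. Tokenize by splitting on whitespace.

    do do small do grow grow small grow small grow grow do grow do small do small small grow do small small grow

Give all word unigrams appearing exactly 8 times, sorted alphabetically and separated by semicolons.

Unigram counts meeting the condition (exactly 8 times):
  grow: 8
  small: 8

grow; small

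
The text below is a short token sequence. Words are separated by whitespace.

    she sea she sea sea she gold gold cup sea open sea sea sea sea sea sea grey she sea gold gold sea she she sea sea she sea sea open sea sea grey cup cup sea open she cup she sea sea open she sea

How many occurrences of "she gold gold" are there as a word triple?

Scanning the 44 overlapping trigram windows for "she gold gold":
  position 6–8: she gold gold

1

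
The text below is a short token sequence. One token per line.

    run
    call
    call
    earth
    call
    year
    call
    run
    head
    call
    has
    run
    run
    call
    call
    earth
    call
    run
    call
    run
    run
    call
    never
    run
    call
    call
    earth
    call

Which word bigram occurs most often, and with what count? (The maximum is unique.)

Bigram frequencies (highest first):
  run call: 5
  call call: 3
  call earth: 3
  earth call: 3
  call run: 3
  run run: 2
  … (8 more, each ≤ 1)

"run call", 5 times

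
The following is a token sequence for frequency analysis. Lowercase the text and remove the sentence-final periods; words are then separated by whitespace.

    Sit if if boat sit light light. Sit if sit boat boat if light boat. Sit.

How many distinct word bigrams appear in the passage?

13

16 tokens → 15 bigram windows in total.
Repeated bigrams (each contributes count−1 duplicates):
  boat sit: 2
  sit if: 2
2 duplicate windows → 15 − 2 = 13 distinct.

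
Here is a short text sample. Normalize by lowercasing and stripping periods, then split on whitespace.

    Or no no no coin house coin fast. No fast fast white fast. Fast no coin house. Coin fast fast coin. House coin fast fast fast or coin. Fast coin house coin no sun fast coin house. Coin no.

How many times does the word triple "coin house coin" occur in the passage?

Scanning the 37 overlapping trigram windows for "coin house coin":
  position 5–7: coin house coin
  position 16–18: coin house coin
  position 21–23: coin house coin
  position 30–32: coin house coin
  position 36–38: coin house coin

5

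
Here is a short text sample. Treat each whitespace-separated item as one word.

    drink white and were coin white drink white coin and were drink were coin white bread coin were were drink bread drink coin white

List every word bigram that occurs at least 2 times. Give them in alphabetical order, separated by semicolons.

and were; coin white; drink white; were coin; were drink

Bigram counts meeting the condition (at least 2 times):
  and were: 2
  coin white: 3
  drink white: 2
  were coin: 2
  were drink: 2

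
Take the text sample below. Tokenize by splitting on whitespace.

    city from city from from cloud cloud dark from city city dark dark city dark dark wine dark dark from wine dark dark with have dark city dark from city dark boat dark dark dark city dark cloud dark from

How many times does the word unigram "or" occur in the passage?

0

Scanning the 40 tokens for "or":
  (none found)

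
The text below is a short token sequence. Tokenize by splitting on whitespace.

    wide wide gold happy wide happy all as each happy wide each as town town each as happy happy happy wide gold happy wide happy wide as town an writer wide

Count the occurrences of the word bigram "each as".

2

Scanning the 30 overlapping bigram windows for "each as":
  position 12–13: each as
  position 16–17: each as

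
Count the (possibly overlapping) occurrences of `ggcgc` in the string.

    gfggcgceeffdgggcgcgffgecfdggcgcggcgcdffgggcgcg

Sliding a length-5 window over the 46 characters (42 positions):
  position 3–7: ggcgc
  position 14–18: ggcgc
  position 27–31: ggcgc
  position 32–36: ggcgc
  position 41–45: ggcgc

5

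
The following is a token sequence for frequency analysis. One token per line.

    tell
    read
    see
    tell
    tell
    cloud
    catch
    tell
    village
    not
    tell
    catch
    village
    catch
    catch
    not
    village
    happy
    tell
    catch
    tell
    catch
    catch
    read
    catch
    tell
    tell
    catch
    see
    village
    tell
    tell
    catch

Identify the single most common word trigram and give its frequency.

"tell tell catch", 2 times

Trigram frequencies (highest first):
  tell tell catch: 2
  tell read see: 1
  read see tell: 1
  see tell tell: 1
  tell tell cloud: 1
  tell cloud catch: 1
  … (24 more, each ≤ 1)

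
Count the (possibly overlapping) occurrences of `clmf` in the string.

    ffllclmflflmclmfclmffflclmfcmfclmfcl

Sliding a length-4 window over the 36 characters (33 positions):
  position 5–8: clmf
  position 13–16: clmf
  position 17–20: clmf
  position 24–27: clmf
  position 31–34: clmf

5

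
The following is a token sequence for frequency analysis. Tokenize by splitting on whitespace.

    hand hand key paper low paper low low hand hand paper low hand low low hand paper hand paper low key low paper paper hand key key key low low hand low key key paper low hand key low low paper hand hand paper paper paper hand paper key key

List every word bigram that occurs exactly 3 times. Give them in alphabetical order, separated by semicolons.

hand hand; hand key; key low; low paper; paper paper

Bigram counts meeting the condition (exactly 3 times):
  hand hand: 3
  hand key: 3
  key low: 3
  low paper: 3
  paper paper: 3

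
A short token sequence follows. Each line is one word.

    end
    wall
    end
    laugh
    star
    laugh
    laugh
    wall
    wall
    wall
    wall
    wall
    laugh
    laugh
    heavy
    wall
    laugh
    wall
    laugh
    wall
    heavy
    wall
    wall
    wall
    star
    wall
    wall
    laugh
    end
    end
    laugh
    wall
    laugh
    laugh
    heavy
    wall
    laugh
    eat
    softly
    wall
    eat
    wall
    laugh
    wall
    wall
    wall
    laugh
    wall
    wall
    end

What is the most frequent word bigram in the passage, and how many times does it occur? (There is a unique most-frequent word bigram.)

"wall wall", 10 times

Bigram frequencies (highest first):
  wall wall: 10
  wall laugh: 8
  laugh wall: 6
  laugh laugh: 3
  heavy wall: 3
  wall end: 2
  … (15 more, each ≤ 2)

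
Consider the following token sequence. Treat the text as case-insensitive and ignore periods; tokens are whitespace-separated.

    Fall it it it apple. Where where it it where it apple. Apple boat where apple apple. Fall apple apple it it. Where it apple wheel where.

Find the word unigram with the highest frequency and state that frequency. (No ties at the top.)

"it", 9 times

Unigram frequencies (highest first):
  it: 9
  apple: 8
  where: 6
  fall: 2
  boat: 1
  wheel: 1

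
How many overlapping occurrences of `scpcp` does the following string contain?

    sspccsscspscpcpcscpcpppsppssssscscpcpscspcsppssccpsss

Sliding a length-5 window over the 53 characters (49 positions):
  position 11–15: scpcp
  position 17–21: scpcp
  position 33–37: scpcp

3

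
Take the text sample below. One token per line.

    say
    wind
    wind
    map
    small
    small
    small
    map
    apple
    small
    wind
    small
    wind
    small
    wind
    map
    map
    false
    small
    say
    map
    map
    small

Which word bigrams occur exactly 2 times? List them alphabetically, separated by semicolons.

Bigram counts meeting the condition (exactly 2 times):
  map map: 2
  map small: 2
  small small: 2
  wind map: 2
  wind small: 2

map map; map small; small small; wind map; wind small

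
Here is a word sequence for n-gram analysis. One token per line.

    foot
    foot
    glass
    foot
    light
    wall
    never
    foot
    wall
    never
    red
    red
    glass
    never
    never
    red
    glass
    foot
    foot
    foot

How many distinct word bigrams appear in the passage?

20 tokens → 19 bigram windows in total.
Repeated bigrams (each contributes count−1 duplicates):
  foot foot: 3
  glass foot: 2
  never red: 2
  red glass: 2
  wall never: 2
6 duplicate windows → 19 − 6 = 13 distinct.

13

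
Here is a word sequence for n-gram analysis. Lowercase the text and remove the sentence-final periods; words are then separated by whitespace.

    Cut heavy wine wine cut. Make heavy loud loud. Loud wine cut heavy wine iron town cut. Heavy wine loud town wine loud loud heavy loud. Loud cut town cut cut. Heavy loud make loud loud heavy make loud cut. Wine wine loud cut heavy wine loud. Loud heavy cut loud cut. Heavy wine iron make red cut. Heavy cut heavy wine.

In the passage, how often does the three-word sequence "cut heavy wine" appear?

Scanning the 60 overlapping trigram windows for "cut heavy wine":
  position 1–3: cut heavy wine
  position 12–14: cut heavy wine
  position 17–19: cut heavy wine
  position 44–46: cut heavy wine
  position 52–54: cut heavy wine
  position 60–62: cut heavy wine

6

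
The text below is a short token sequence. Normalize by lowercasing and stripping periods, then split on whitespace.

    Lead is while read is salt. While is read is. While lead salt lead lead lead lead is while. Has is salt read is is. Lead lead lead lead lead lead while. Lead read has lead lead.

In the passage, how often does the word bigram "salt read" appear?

Scanning the 36 overlapping bigram windows for "salt read":
  position 22–23: salt read

1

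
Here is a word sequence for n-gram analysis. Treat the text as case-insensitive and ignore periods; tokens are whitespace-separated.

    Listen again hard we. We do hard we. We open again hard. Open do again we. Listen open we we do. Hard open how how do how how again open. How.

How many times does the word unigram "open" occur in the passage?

Scanning the 31 tokens for "open":
  position 10: open
  position 13: open
  position 18: open
  position 23: open
  position 30: open

5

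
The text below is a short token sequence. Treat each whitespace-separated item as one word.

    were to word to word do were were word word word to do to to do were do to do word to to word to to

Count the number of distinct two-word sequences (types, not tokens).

13

26 tokens → 25 bigram windows in total.
Repeated bigrams (each contributes count−1 duplicates):
  word to: 4
  to do: 3
  to to: 3
  to word: 3
  do to: 2
  do were: 2
  word word: 2
12 duplicate windows → 25 − 12 = 13 distinct.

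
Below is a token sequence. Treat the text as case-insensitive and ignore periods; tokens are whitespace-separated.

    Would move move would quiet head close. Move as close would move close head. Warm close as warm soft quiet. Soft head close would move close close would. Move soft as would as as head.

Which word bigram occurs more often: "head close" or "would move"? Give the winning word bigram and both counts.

"head close": 2 occurrences
"would move": 4 occurrences

"would move" (4 vs 2)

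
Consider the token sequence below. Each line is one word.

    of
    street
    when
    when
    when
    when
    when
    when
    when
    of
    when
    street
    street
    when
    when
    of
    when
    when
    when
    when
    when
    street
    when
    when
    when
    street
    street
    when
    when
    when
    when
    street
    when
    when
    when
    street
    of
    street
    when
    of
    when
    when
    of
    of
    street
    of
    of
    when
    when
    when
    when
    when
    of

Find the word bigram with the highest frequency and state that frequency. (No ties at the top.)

Bigram frequencies (highest first):
  when when: 23
  street when: 6
  when of: 5
  when street: 5
  of when: 4
  of street: 3
  … (3 more, each ≤ 2)

"when when", 23 times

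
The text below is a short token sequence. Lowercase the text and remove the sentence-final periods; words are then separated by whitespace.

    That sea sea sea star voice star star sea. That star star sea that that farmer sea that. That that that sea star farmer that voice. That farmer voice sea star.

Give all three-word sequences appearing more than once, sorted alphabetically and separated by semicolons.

sea that that; star sea that; star star sea; that that that

Trigram counts meeting the condition (more than once):
  sea that that: 2
  star sea that: 2
  star star sea: 2
  that that that: 2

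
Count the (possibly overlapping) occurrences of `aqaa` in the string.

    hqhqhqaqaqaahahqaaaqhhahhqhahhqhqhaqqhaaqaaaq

2

Sliding a length-4 window over the 45 characters (42 positions):
  position 9–12: aqaa
  position 40–43: aqaa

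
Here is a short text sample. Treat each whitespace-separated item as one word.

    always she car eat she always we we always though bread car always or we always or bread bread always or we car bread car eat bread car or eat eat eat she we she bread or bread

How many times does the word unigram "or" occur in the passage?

5

Scanning the 38 tokens for "or":
  position 14: or
  position 17: or
  position 21: or
  position 29: or
  position 37: or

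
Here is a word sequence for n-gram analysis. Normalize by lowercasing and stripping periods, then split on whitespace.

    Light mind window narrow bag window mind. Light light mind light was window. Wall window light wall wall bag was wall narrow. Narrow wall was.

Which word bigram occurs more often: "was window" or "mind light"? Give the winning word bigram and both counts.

"was window": 1 occurrence
"mind light": 2 occurrences

"mind light" (2 vs 1)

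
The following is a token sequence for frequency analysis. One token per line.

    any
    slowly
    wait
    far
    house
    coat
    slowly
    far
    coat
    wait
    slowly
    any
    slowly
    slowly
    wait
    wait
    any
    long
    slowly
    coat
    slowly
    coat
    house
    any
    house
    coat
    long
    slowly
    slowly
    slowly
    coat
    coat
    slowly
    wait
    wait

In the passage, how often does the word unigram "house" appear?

Scanning the 35 tokens for "house":
  position 5: house
  position 23: house
  position 25: house

3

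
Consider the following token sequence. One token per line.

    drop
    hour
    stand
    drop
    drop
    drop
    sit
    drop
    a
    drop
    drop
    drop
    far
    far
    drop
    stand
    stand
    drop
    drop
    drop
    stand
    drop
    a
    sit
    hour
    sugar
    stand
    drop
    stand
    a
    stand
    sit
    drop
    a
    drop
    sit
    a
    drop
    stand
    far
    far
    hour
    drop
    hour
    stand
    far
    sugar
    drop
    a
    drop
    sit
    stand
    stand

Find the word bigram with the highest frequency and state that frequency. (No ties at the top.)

Bigram frequencies (highest first):
  drop drop: 6
  stand drop: 4
  drop a: 4
  a drop: 4
  drop stand: 4
  drop sit: 3
  … (21 more, each ≤ 2)

"drop drop", 6 times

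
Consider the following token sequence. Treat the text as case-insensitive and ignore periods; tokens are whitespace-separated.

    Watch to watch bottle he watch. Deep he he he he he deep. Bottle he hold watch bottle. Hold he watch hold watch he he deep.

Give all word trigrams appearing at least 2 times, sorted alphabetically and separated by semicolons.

he he deep; he he he

Trigram counts meeting the condition (at least 2 times):
  he he deep: 2
  he he he: 3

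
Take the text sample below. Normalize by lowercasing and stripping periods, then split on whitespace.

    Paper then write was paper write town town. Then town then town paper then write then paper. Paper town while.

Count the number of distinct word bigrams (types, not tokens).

15

20 tokens → 19 bigram windows in total.
Repeated bigrams (each contributes count−1 duplicates):
  paper then: 2
  then town: 2
  then write: 2
  town then: 2
4 duplicate windows → 19 − 4 = 15 distinct.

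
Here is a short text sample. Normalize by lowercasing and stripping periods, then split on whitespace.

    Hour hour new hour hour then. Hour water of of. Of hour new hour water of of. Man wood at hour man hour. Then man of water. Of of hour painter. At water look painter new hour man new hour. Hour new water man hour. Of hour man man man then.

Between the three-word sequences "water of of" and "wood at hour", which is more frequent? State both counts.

"water of of": 3 occurrences
"wood at hour": 1 occurrence

"water of of" (3 vs 1)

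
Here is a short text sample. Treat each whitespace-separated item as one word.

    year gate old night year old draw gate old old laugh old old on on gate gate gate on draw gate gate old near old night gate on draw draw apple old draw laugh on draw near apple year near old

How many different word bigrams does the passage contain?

28

41 tokens → 40 bigram windows in total.
Repeated bigrams (each contributes count−1 duplicates):
  gate gate: 3
  gate old: 3
  on draw: 3
  draw gate: 2
  gate on: 2
  near old: 2
  old draw: 2
  old night: 2
  … (1 more repeated)
12 duplicate windows → 40 − 12 = 28 distinct.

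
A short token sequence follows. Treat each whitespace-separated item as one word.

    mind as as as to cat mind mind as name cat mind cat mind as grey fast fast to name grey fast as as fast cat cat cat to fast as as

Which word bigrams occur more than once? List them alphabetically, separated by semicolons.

as as; cat cat; cat mind; fast as; grey fast; mind as

Bigram counts meeting the condition (more than once):
  as as: 4
  cat cat: 2
  cat mind: 3
  fast as: 2
  grey fast: 2
  mind as: 3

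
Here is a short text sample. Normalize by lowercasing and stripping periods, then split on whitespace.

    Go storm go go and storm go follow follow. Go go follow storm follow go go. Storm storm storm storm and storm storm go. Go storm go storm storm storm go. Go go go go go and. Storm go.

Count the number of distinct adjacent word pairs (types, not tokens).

12

39 tokens → 38 bigram windows in total.
Repeated bigrams (each contributes count−1 duplicates):
  go go: 9
  storm go: 6
  storm storm: 6
  go storm: 4
  and storm: 3
  follow go: 2
  go and: 2
  go follow: 2
26 duplicate windows → 38 − 26 = 12 distinct.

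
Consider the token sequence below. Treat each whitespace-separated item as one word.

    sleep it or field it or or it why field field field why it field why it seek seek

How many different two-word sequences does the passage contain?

14

19 tokens → 18 bigram windows in total.
Repeated bigrams (each contributes count−1 duplicates):
  field field: 2
  field why: 2
  it or: 2
  why it: 2
4 duplicate windows → 18 − 4 = 14 distinct.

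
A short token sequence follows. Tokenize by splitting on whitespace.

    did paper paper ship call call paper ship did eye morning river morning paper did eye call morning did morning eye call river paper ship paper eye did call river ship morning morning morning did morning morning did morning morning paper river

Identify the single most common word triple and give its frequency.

"morning did morning", 3 times

Trigram frequencies (highest first):
  morning did morning: 3
  morning morning did: 2
  did morning morning: 2
  did paper paper: 1
  paper paper ship: 1
  paper ship call: 1
  … (30 more, each ≤ 1)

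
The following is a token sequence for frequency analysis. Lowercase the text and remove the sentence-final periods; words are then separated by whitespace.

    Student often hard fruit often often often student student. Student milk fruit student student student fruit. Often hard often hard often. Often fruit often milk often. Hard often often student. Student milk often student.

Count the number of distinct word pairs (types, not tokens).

34 tokens → 33 bigram windows in total.
Repeated bigrams (each contributes count−1 duplicates):
  student student: 5
  often hard: 4
  often often: 4
  fruit often: 3
  hard often: 3
  often student: 3
  milk often: 2
  student milk: 2
18 duplicate windows → 33 − 18 = 15 distinct.

15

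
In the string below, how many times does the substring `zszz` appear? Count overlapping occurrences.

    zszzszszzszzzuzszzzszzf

5

Sliding a length-4 window over the 23 characters (20 positions):
  position 1–4: zszz
  position 6–9: zszz
  position 9–12: zszz
  position 15–18: zszz
  position 19–22: zszz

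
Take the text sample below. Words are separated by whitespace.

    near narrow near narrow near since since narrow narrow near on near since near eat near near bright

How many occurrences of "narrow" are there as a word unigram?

4

Scanning the 18 tokens for "narrow":
  position 2: narrow
  position 4: narrow
  position 8: narrow
  position 9: narrow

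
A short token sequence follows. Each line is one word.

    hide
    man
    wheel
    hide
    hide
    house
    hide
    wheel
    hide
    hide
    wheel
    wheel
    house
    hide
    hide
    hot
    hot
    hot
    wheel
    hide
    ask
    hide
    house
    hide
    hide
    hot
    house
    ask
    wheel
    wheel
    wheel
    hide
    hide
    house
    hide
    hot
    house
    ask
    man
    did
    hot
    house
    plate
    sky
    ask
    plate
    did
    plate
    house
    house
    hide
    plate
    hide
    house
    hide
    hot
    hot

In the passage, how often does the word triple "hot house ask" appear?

Scanning the 55 overlapping trigram windows for "hot house ask":
  position 26–28: hot house ask
  position 36–38: hot house ask

2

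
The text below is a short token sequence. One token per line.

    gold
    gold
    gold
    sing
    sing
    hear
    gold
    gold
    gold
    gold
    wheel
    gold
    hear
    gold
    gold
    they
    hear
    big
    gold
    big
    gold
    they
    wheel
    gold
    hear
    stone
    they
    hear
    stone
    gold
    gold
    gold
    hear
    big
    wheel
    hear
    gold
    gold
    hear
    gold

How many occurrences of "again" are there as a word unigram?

0

Scanning the 40 tokens for "again":
  (none found)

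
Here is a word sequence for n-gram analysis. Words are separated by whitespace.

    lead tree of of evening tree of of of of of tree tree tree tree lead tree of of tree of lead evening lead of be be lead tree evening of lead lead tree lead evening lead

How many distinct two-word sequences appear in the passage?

18

37 tokens → 36 bigram windows in total.
Repeated bigrams (each contributes count−1 duplicates):
  of of: 6
  lead tree: 4
  tree of: 4
  tree tree: 3
  evening lead: 2
  lead evening: 2
  of lead: 2
  of tree: 2
  … (1 more repeated)
18 duplicate windows → 36 − 18 = 18 distinct.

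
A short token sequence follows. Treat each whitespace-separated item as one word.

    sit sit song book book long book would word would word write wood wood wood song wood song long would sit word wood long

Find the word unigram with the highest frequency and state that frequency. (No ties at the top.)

Unigram frequencies (highest first):
  wood: 5
  sit: 3
  song: 3
  book: 3
  long: 3
  would: 3
  … (2 more, each ≤ 3)

"wood", 5 times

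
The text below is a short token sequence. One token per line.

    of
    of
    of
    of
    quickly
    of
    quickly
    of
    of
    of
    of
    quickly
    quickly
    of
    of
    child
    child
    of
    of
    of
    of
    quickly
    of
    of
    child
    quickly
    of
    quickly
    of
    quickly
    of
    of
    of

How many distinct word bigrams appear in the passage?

33 tokens → 32 bigram windows in total.
Repeated bigrams (each contributes count−1 duplicates):
  of of: 13
  quickly of: 7
  of quickly: 6
  of child: 2
24 duplicate windows → 32 − 24 = 8 distinct.

8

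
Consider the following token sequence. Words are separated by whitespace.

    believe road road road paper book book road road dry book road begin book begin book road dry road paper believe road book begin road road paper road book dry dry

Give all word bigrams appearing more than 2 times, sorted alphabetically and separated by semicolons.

Bigram counts meeting the condition (more than 2 times):
  book road: 3
  road paper: 3
  road road: 4

book road; road paper; road road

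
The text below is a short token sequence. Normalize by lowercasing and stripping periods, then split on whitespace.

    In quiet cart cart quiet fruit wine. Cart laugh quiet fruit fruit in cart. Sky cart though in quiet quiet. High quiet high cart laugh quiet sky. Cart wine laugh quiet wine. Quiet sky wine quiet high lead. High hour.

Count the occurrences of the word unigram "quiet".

10

Scanning the 40 tokens for "quiet":
  position 2: quiet
  position 5: quiet
  position 10: quiet
  position 19: quiet
  position 20: quiet
  position 22: quiet
  position 26: quiet
  position 31: quiet
  position 33: quiet
  position 36: quiet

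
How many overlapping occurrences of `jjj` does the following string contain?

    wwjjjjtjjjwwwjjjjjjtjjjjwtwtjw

9

Sliding a length-3 window over the 30 characters (28 positions):
  position 3–5: jjj
  position 4–6: jjj
  position 8–10: jjj
  position 14–16: jjj
  position 15–17: jjj
  position 16–18: jjj
  position 17–19: jjj
  position 21–23: jjj
  position 22–24: jjj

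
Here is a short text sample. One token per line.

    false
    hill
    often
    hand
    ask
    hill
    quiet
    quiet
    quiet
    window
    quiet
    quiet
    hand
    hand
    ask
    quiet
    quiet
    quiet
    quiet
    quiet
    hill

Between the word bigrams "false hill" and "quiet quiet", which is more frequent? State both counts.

"quiet quiet" (7 vs 1)

"false hill": 1 occurrence
"quiet quiet": 7 occurrences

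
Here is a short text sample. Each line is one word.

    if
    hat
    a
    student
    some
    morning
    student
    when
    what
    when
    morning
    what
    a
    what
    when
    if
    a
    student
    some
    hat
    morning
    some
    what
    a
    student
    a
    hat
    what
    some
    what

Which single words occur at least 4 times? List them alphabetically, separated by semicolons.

Unigram counts meeting the condition (at least 4 times):
  a: 5
  some: 4
  student: 4
  what: 6

a; some; student; what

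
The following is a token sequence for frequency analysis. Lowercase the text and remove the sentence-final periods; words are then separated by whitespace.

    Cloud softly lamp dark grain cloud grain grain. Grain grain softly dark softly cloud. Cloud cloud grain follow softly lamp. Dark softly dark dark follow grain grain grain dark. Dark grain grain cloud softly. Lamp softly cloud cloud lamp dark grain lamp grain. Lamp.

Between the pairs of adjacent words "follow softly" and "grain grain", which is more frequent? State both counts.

"grain grain" (6 vs 1)

"follow softly": 1 occurrence
"grain grain": 6 occurrences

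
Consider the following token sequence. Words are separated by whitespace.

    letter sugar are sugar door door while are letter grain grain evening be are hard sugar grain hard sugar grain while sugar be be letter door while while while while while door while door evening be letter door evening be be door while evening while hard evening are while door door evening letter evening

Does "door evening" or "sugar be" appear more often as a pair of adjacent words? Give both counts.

"door evening" (3 vs 1)

"door evening": 3 occurrences
"sugar be": 1 occurrence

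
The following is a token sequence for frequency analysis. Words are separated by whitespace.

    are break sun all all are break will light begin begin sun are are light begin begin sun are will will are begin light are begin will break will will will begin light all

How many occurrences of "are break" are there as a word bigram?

2

Scanning the 33 overlapping bigram windows for "are break":
  position 1–2: are break
  position 6–7: are break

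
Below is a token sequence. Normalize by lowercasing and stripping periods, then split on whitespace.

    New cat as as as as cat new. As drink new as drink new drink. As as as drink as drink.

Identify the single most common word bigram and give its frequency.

Bigram frequencies (highest first):
  as as: 5
  as drink: 4
  new as: 2
  drink new: 2
  drink as: 2
  new cat: 1
  … (4 more, each ≤ 1)

"as as", 5 times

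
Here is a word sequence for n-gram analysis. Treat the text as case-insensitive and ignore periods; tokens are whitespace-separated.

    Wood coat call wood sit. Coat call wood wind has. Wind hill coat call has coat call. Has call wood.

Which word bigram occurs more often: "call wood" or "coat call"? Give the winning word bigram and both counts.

"call wood": 3 occurrences
"coat call": 4 occurrences

"coat call" (4 vs 3)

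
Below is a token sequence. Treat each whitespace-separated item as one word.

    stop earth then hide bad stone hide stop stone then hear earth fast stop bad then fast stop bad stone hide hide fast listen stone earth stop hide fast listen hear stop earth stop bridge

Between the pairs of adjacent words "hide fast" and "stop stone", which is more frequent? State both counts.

"hide fast": 2 occurrences
"stop stone": 1 occurrence

"hide fast" (2 vs 1)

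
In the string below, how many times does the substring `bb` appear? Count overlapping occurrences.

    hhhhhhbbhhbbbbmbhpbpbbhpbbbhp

7

Sliding a length-2 window over the 29 characters (28 positions):
  position 7–8: bb
  position 11–12: bb
  position 12–13: bb
  position 13–14: bb
  position 21–22: bb
  position 25–26: bb
  position 26–27: bb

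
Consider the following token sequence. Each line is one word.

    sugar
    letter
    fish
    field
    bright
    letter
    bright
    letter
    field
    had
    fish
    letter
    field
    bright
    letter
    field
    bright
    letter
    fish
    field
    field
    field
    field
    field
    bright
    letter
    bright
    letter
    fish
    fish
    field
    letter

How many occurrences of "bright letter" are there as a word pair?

Scanning the 31 overlapping bigram windows for "bright letter":
  position 5–6: bright letter
  position 7–8: bright letter
  position 14–15: bright letter
  position 17–18: bright letter
  position 25–26: bright letter
  position 27–28: bright letter

6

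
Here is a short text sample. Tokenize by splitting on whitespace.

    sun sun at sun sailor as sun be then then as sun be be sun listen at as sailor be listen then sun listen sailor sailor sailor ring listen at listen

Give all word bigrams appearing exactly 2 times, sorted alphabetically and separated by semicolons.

as sun; listen at; sailor sailor; sun be; sun listen

Bigram counts meeting the condition (exactly 2 times):
  as sun: 2
  listen at: 2
  sailor sailor: 2
  sun be: 2
  sun listen: 2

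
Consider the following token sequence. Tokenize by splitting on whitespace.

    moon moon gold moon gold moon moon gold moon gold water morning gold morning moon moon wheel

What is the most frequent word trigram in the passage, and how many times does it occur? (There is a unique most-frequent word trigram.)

"moon gold moon", 3 times

Trigram frequencies (highest first):
  moon gold moon: 3
  moon moon gold: 2
  gold moon gold: 2
  gold moon moon: 1
  moon gold water: 1
  gold water morning: 1
  … (5 more, each ≤ 1)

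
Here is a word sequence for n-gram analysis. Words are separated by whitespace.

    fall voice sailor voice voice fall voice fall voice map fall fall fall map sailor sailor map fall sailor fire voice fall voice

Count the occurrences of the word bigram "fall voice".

Scanning the 22 overlapping bigram windows for "fall voice":
  position 1–2: fall voice
  position 6–7: fall voice
  position 8–9: fall voice
  position 22–23: fall voice

4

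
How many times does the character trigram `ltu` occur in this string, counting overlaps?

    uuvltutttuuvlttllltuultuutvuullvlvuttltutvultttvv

Sliding a length-3 window over the 49 characters (47 positions):
  position 4–6: ltu
  position 18–20: ltu
  position 22–24: ltu
  position 38–40: ltu

4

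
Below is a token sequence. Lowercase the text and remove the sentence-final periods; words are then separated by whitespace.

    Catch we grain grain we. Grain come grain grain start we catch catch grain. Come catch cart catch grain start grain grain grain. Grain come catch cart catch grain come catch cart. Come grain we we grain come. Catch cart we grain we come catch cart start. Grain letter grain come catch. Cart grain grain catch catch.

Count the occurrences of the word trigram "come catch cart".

6

Scanning the 55 overlapping trigram windows for "come catch cart":
  position 15–17: come catch cart
  position 25–27: come catch cart
  position 30–32: come catch cart
  position 38–40: come catch cart
  position 44–46: come catch cart
  position 51–53: come catch cart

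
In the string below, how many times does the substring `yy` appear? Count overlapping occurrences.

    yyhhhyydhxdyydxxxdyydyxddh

4

Sliding a length-2 window over the 26 characters (25 positions):
  position 1–2: yy
  position 6–7: yy
  position 12–13: yy
  position 19–20: yy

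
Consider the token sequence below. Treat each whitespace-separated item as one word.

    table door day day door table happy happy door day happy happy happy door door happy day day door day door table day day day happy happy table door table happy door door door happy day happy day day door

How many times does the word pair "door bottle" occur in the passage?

Scanning the 39 overlapping bigram windows for "door bottle":
  (none found)

0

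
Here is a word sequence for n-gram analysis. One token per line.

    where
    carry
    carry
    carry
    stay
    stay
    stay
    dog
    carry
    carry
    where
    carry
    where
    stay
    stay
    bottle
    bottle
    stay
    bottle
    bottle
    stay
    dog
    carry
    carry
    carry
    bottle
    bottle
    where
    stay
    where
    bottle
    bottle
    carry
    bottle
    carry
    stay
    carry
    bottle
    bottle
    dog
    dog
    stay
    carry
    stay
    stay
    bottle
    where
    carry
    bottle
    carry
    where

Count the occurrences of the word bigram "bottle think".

0

Scanning the 50 overlapping bigram windows for "bottle think":
  (none found)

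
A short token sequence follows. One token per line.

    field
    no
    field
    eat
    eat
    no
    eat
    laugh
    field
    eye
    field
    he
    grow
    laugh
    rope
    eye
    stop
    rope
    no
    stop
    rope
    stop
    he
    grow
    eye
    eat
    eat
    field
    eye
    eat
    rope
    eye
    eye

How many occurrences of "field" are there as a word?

Scanning the 33 tokens for "field":
  position 1: field
  position 3: field
  position 9: field
  position 11: field
  position 28: field

5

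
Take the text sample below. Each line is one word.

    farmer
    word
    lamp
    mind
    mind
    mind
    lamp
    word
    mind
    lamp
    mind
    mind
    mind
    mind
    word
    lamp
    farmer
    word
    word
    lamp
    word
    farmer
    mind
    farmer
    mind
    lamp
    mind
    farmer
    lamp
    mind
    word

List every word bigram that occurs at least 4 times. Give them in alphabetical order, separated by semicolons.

lamp mind; mind mind

Bigram counts meeting the condition (at least 4 times):
  lamp mind: 4
  mind mind: 5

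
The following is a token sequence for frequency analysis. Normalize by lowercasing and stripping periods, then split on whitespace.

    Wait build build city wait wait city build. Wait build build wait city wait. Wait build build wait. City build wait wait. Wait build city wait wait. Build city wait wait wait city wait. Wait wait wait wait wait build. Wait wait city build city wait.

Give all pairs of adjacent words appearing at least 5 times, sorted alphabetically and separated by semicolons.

build wait; city wait; wait build; wait city; wait wait

Bigram counts meeting the condition (at least 5 times):
  build wait: 5
  city wait: 6
  wait build: 6
  wait city: 5
  wait wait: 13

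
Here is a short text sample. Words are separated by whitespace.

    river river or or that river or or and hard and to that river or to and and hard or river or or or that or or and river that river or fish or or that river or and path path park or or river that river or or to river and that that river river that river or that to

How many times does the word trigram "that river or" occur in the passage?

6

Scanning the 59 overlapping trigram windows for "that river or":
  position 5–7: that river or
  position 13–15: that river or
  position 30–32: that river or
  position 36–38: that river or
  position 46–48: that river or
  position 57–59: that river or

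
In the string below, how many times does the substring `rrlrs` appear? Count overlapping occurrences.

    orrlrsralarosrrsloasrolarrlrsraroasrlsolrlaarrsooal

2

Sliding a length-5 window over the 51 characters (47 positions):
  position 2–6: rrlrs
  position 25–29: rrlrs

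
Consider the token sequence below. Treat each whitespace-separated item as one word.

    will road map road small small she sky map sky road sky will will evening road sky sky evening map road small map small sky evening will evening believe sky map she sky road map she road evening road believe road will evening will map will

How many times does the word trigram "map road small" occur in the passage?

2

Scanning the 44 overlapping trigram windows for "map road small":
  position 3–5: map road small
  position 20–22: map road small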